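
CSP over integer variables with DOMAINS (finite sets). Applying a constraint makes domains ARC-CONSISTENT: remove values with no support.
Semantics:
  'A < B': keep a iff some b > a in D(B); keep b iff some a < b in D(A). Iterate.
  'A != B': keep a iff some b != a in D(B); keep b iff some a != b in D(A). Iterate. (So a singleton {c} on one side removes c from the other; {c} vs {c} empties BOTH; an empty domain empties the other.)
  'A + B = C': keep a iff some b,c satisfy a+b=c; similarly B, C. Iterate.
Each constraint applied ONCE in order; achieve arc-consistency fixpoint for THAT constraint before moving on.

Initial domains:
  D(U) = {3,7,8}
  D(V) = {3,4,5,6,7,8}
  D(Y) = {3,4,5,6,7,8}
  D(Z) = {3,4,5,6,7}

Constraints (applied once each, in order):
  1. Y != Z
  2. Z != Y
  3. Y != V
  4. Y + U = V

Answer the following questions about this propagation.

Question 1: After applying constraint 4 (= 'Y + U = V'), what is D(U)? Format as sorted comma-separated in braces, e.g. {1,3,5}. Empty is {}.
Answer: {3}

Derivation:
Constraint 1 (Y != Z) on D(Y)={3,4,5,6,7,8} D(Z)={3,4,5,6,7}: no change
Constraint 2 (Z != Y) on D(Z)={3,4,5,6,7} D(Y)={3,4,5,6,7,8}: no change
Constraint 3 (Y != V) on D(Y)={3,4,5,6,7,8} D(V)={3,4,5,6,7,8}: no change
Constraint 4 (Y + U = V) on D(Y)={3,4,5,6,7,8} D(U)={3,7,8} D(V)={3,4,5,6,7,8}: Y {3,4,5,6,7,8}->{3,4,5}; U {3,7,8}->{3}; V {3,4,5,6,7,8}->{6,7,8}
So after constraint 4: D(U) = {3}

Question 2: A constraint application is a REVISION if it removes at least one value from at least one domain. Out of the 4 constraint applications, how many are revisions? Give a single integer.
Answer: 1

Derivation:
Constraint 1 (Y != Z) on D(Y)={3,4,5,6,7,8} D(Z)={3,4,5,6,7}: no change => not a revision
Constraint 2 (Z != Y) on D(Z)={3,4,5,6,7} D(Y)={3,4,5,6,7,8}: no change => not a revision
Constraint 3 (Y != V) on D(Y)={3,4,5,6,7,8} D(V)={3,4,5,6,7,8}: no change => not a revision
Constraint 4 (Y + U = V) on D(Y)={3,4,5,6,7,8} D(U)={3,7,8} D(V)={3,4,5,6,7,8}: Y {3,4,5,6,7,8}->{3,4,5}; U {3,7,8}->{3}; V {3,4,5,6,7,8}->{6,7,8} => REVISION
Total revisions = 1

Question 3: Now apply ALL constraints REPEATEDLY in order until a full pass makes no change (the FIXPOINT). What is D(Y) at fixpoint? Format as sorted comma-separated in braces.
pass 0 (initial): D(Y)={3,4,5,6,7,8}
pass 1: U {3,7,8}->{3}; V {3,4,5,6,7,8}->{6,7,8}; Y {3,4,5,6,7,8}->{3,4,5}
pass 2: no change
Fixpoint after 2 passes: D(Y) = {3,4,5}

Answer: {3,4,5}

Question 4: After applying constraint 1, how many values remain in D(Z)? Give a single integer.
Constraint 1 (Y != Z) on D(Y)={3,4,5,6,7,8} D(Z)={3,4,5,6,7}: no change
So after constraint 1: D(Z)={3,4,5,6,7}, size = 5

Answer: 5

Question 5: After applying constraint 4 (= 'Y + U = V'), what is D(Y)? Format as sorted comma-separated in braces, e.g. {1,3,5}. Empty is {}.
Constraint 1 (Y != Z) on D(Y)={3,4,5,6,7,8} D(Z)={3,4,5,6,7}: no change
Constraint 2 (Z != Y) on D(Z)={3,4,5,6,7} D(Y)={3,4,5,6,7,8}: no change
Constraint 3 (Y != V) on D(Y)={3,4,5,6,7,8} D(V)={3,4,5,6,7,8}: no change
Constraint 4 (Y + U = V) on D(Y)={3,4,5,6,7,8} D(U)={3,7,8} D(V)={3,4,5,6,7,8}: Y {3,4,5,6,7,8}->{3,4,5}; U {3,7,8}->{3}; V {3,4,5,6,7,8}->{6,7,8}
So after constraint 4: D(Y) = {3,4,5}

Answer: {3,4,5}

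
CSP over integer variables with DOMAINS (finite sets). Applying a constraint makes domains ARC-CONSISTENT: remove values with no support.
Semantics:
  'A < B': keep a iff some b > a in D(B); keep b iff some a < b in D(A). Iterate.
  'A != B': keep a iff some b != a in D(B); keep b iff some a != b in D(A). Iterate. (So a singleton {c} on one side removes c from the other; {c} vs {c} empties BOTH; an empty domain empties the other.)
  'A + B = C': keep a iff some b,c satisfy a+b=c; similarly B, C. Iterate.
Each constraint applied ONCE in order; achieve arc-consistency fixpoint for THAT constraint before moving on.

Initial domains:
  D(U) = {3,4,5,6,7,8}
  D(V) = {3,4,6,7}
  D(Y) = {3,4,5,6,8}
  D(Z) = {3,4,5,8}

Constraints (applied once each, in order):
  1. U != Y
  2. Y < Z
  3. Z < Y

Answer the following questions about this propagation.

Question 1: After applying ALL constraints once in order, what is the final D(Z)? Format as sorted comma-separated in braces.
Constraint 1 (U != Y) on D(U)={3,4,5,6,7,8} D(Y)={3,4,5,6,8}: no change
Constraint 2 (Y < Z) on D(Y)={3,4,5,6,8} D(Z)={3,4,5,8}: Y {3,4,5,6,8}->{3,4,5,6}; Z {3,4,5,8}->{4,5,8}
Constraint 3 (Z < Y) on D(Z)={4,5,8} D(Y)={3,4,5,6}: Z {4,5,8}->{4,5}; Y {3,4,5,6}->{5,6}
So after all 3 constraints: D(Z) = {4,5}

Answer: {4,5}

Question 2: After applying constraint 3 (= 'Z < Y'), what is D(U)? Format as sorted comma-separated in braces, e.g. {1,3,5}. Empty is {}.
Constraint 1 (U != Y) on D(U)={3,4,5,6,7,8} D(Y)={3,4,5,6,8}: no change
Constraint 2 (Y < Z) on D(Y)={3,4,5,6,8} D(Z)={3,4,5,8}: Y {3,4,5,6,8}->{3,4,5,6}; Z {3,4,5,8}->{4,5,8}
Constraint 3 (Z < Y) on D(Z)={4,5,8} D(Y)={3,4,5,6}: Z {4,5,8}->{4,5}; Y {3,4,5,6}->{5,6}
So after constraint 3: D(U) = {3,4,5,6,7,8}

Answer: {3,4,5,6,7,8}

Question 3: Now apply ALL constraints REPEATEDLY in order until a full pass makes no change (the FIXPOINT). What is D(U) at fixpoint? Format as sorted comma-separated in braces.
Answer: {}

Derivation:
pass 0 (initial): D(U)={3,4,5,6,7,8}
pass 1: Y {3,4,5,6,8}->{5,6}; Z {3,4,5,8}->{4,5}
pass 2: Y {5,6}->{}; Z {4,5}->{}
pass 3: U {3,4,5,6,7,8}->{}
pass 4: no change
Fixpoint after 4 passes: D(U) = {}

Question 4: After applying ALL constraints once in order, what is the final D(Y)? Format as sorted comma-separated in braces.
Answer: {5,6}

Derivation:
Constraint 1 (U != Y) on D(U)={3,4,5,6,7,8} D(Y)={3,4,5,6,8}: no change
Constraint 2 (Y < Z) on D(Y)={3,4,5,6,8} D(Z)={3,4,5,8}: Y {3,4,5,6,8}->{3,4,5,6}; Z {3,4,5,8}->{4,5,8}
Constraint 3 (Z < Y) on D(Z)={4,5,8} D(Y)={3,4,5,6}: Z {4,5,8}->{4,5}; Y {3,4,5,6}->{5,6}
So after all 3 constraints: D(Y) = {5,6}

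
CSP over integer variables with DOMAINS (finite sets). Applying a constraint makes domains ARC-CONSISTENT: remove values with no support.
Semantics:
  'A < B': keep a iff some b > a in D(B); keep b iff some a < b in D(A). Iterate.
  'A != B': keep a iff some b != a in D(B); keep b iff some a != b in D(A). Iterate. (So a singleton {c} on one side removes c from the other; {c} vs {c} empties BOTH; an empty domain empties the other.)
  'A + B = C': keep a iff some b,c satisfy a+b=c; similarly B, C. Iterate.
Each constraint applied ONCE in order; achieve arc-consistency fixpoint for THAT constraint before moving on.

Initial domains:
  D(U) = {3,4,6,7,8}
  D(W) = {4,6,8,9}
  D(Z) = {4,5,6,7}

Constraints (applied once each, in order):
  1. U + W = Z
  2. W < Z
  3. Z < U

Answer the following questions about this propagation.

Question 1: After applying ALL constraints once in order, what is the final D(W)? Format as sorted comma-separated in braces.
Answer: {4}

Derivation:
Constraint 1 (U + W = Z) on D(U)={3,4,6,7,8} D(W)={4,6,8,9} D(Z)={4,5,6,7}: U {3,4,6,7,8}->{3}; W {4,6,8,9}->{4}; Z {4,5,6,7}->{7}
Constraint 2 (W < Z) on D(W)={4} D(Z)={7}: no change
Constraint 3 (Z < U) on D(Z)={7} D(U)={3}: Z {7}->{}; U {3}->{}
So after all 3 constraints: D(W) = {4}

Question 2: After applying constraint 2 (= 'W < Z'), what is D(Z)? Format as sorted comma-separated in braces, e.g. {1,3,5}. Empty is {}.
Constraint 1 (U + W = Z) on D(U)={3,4,6,7,8} D(W)={4,6,8,9} D(Z)={4,5,6,7}: U {3,4,6,7,8}->{3}; W {4,6,8,9}->{4}; Z {4,5,6,7}->{7}
Constraint 2 (W < Z) on D(W)={4} D(Z)={7}: no change
So after constraint 2: D(Z) = {7}

Answer: {7}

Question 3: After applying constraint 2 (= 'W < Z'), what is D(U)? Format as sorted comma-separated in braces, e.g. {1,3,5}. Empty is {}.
Constraint 1 (U + W = Z) on D(U)={3,4,6,7,8} D(W)={4,6,8,9} D(Z)={4,5,6,7}: U {3,4,6,7,8}->{3}; W {4,6,8,9}->{4}; Z {4,5,6,7}->{7}
Constraint 2 (W < Z) on D(W)={4} D(Z)={7}: no change
So after constraint 2: D(U) = {3}

Answer: {3}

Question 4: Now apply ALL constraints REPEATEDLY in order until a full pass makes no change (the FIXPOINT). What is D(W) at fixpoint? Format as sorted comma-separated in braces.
Answer: {}

Derivation:
pass 0 (initial): D(W)={4,6,8,9}
pass 1: U {3,4,6,7,8}->{}; W {4,6,8,9}->{4}; Z {4,5,6,7}->{}
pass 2: W {4}->{}
pass 3: no change
Fixpoint after 3 passes: D(W) = {}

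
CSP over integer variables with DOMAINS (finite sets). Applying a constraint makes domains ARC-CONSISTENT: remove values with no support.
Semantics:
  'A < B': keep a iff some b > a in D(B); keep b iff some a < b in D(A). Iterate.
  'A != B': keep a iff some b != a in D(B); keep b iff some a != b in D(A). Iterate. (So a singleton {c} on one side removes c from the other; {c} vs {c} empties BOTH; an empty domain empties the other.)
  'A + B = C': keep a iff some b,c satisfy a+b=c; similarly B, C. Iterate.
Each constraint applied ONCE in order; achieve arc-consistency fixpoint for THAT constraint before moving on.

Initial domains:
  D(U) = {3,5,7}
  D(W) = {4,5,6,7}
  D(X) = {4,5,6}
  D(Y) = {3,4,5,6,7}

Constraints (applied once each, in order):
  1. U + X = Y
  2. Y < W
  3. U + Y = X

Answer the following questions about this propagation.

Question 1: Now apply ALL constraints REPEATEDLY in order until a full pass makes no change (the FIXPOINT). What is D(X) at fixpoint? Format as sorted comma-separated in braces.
pass 0 (initial): D(X)={4,5,6}
pass 1: U {3,5,7}->{}; W {4,5,6,7}->{}; X {4,5,6}->{}; Y {3,4,5,6,7}->{}
pass 2: no change
Fixpoint after 2 passes: D(X) = {}

Answer: {}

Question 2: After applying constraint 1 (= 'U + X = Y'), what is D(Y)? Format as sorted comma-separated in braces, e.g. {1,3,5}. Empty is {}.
Constraint 1 (U + X = Y) on D(U)={3,5,7} D(X)={4,5,6} D(Y)={3,4,5,6,7}: U {3,5,7}->{3}; X {4,5,6}->{4}; Y {3,4,5,6,7}->{7}
So after constraint 1: D(Y) = {7}

Answer: {7}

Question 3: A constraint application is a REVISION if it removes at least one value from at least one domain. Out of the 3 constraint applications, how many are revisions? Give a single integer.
Answer: 3

Derivation:
Constraint 1 (U + X = Y) on D(U)={3,5,7} D(X)={4,5,6} D(Y)={3,4,5,6,7}: U {3,5,7}->{3}; X {4,5,6}->{4}; Y {3,4,5,6,7}->{7} => REVISION
Constraint 2 (Y < W) on D(Y)={7} D(W)={4,5,6,7}: Y {7}->{}; W {4,5,6,7}->{} => REVISION
Constraint 3 (U + Y = X) on D(U)={3} D(Y)={} D(X)={4}: U {3}->{}; X {4}->{} => REVISION
Total revisions = 3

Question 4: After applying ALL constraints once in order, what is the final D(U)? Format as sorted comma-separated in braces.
Constraint 1 (U + X = Y) on D(U)={3,5,7} D(X)={4,5,6} D(Y)={3,4,5,6,7}: U {3,5,7}->{3}; X {4,5,6}->{4}; Y {3,4,5,6,7}->{7}
Constraint 2 (Y < W) on D(Y)={7} D(W)={4,5,6,7}: Y {7}->{}; W {4,5,6,7}->{}
Constraint 3 (U + Y = X) on D(U)={3} D(Y)={} D(X)={4}: U {3}->{}; X {4}->{}
So after all 3 constraints: D(U) = {}

Answer: {}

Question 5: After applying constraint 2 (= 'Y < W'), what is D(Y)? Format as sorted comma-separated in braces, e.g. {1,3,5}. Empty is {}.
Constraint 1 (U + X = Y) on D(U)={3,5,7} D(X)={4,5,6} D(Y)={3,4,5,6,7}: U {3,5,7}->{3}; X {4,5,6}->{4}; Y {3,4,5,6,7}->{7}
Constraint 2 (Y < W) on D(Y)={7} D(W)={4,5,6,7}: Y {7}->{}; W {4,5,6,7}->{}
So after constraint 2: D(Y) = {}

Answer: {}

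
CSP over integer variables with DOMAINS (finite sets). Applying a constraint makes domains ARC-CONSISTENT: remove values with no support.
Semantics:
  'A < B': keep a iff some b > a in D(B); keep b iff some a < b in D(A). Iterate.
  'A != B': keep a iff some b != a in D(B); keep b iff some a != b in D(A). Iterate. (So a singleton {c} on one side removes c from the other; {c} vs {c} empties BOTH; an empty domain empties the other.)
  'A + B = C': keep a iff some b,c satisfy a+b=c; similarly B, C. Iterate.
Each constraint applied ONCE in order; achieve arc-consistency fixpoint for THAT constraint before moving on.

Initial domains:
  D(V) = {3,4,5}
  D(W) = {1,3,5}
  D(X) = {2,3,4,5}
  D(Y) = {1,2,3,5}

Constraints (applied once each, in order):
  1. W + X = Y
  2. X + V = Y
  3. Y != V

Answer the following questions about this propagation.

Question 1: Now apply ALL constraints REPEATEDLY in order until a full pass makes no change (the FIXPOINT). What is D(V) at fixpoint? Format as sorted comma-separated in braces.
pass 0 (initial): D(V)={3,4,5}
pass 1: V {3,4,5}->{3}; W {1,3,5}->{1,3}; X {2,3,4,5}->{2}; Y {1,2,3,5}->{5}
pass 2: W {1,3}->{3}
pass 3: no change
Fixpoint after 3 passes: D(V) = {3}

Answer: {3}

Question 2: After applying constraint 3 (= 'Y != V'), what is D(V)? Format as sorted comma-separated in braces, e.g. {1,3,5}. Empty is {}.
Constraint 1 (W + X = Y) on D(W)={1,3,5} D(X)={2,3,4,5} D(Y)={1,2,3,5}: W {1,3,5}->{1,3}; X {2,3,4,5}->{2,4}; Y {1,2,3,5}->{3,5}
Constraint 2 (X + V = Y) on D(X)={2,4} D(V)={3,4,5} D(Y)={3,5}: X {2,4}->{2}; V {3,4,5}->{3}; Y {3,5}->{5}
Constraint 3 (Y != V) on D(Y)={5} D(V)={3}: no change
So after constraint 3: D(V) = {3}

Answer: {3}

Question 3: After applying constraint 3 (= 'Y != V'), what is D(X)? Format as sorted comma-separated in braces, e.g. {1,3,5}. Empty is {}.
Answer: {2}

Derivation:
Constraint 1 (W + X = Y) on D(W)={1,3,5} D(X)={2,3,4,5} D(Y)={1,2,3,5}: W {1,3,5}->{1,3}; X {2,3,4,5}->{2,4}; Y {1,2,3,5}->{3,5}
Constraint 2 (X + V = Y) on D(X)={2,4} D(V)={3,4,5} D(Y)={3,5}: X {2,4}->{2}; V {3,4,5}->{3}; Y {3,5}->{5}
Constraint 3 (Y != V) on D(Y)={5} D(V)={3}: no change
So after constraint 3: D(X) = {2}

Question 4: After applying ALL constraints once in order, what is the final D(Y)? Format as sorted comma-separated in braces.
Answer: {5}

Derivation:
Constraint 1 (W + X = Y) on D(W)={1,3,5} D(X)={2,3,4,5} D(Y)={1,2,3,5}: W {1,3,5}->{1,3}; X {2,3,4,5}->{2,4}; Y {1,2,3,5}->{3,5}
Constraint 2 (X + V = Y) on D(X)={2,4} D(V)={3,4,5} D(Y)={3,5}: X {2,4}->{2}; V {3,4,5}->{3}; Y {3,5}->{5}
Constraint 3 (Y != V) on D(Y)={5} D(V)={3}: no change
So after all 3 constraints: D(Y) = {5}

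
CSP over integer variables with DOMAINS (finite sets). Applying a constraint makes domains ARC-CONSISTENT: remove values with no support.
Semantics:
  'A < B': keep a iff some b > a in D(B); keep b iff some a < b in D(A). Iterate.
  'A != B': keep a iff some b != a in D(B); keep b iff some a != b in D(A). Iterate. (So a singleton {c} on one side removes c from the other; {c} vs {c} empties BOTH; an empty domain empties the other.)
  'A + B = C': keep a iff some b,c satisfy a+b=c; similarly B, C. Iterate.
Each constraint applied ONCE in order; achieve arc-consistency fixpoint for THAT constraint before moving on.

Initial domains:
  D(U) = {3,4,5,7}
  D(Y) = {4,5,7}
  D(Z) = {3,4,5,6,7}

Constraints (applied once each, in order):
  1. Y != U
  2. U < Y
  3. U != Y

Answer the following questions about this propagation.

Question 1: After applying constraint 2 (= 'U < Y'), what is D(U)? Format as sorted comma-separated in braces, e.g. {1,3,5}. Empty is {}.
Answer: {3,4,5}

Derivation:
Constraint 1 (Y != U) on D(Y)={4,5,7} D(U)={3,4,5,7}: no change
Constraint 2 (U < Y) on D(U)={3,4,5,7} D(Y)={4,5,7}: U {3,4,5,7}->{3,4,5}
So after constraint 2: D(U) = {3,4,5}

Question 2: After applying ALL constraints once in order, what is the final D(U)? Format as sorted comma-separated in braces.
Answer: {3,4,5}

Derivation:
Constraint 1 (Y != U) on D(Y)={4,5,7} D(U)={3,4,5,7}: no change
Constraint 2 (U < Y) on D(U)={3,4,5,7} D(Y)={4,5,7}: U {3,4,5,7}->{3,4,5}
Constraint 3 (U != Y) on D(U)={3,4,5} D(Y)={4,5,7}: no change
So after all 3 constraints: D(U) = {3,4,5}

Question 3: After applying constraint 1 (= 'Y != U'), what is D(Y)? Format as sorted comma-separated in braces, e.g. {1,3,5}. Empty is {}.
Answer: {4,5,7}

Derivation:
Constraint 1 (Y != U) on D(Y)={4,5,7} D(U)={3,4,5,7}: no change
So after constraint 1: D(Y) = {4,5,7}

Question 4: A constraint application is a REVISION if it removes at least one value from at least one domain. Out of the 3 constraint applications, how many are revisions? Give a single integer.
Answer: 1

Derivation:
Constraint 1 (Y != U) on D(Y)={4,5,7} D(U)={3,4,5,7}: no change => not a revision
Constraint 2 (U < Y) on D(U)={3,4,5,7} D(Y)={4,5,7}: U {3,4,5,7}->{3,4,5} => REVISION
Constraint 3 (U != Y) on D(U)={3,4,5} D(Y)={4,5,7}: no change => not a revision
Total revisions = 1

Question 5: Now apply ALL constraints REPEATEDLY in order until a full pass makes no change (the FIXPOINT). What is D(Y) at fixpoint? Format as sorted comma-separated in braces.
Answer: {4,5,7}

Derivation:
pass 0 (initial): D(Y)={4,5,7}
pass 1: U {3,4,5,7}->{3,4,5}
pass 2: no change
Fixpoint after 2 passes: D(Y) = {4,5,7}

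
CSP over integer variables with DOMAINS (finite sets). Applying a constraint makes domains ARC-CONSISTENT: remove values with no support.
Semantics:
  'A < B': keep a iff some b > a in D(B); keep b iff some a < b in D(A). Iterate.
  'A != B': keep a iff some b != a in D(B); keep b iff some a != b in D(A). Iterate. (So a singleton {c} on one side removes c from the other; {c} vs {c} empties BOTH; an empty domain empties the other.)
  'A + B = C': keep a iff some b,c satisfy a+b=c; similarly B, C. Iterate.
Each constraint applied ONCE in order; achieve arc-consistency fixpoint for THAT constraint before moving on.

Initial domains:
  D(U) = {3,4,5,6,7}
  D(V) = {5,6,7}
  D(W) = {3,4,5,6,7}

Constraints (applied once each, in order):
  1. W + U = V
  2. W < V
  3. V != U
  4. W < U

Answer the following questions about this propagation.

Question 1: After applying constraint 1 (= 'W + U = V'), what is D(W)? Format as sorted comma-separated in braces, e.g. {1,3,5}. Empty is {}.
Answer: {3,4}

Derivation:
Constraint 1 (W + U = V) on D(W)={3,4,5,6,7} D(U)={3,4,5,6,7} D(V)={5,6,7}: W {3,4,5,6,7}->{3,4}; U {3,4,5,6,7}->{3,4}; V {5,6,7}->{6,7}
So after constraint 1: D(W) = {3,4}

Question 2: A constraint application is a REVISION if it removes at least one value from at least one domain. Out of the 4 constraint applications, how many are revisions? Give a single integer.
Answer: 2

Derivation:
Constraint 1 (W + U = V) on D(W)={3,4,5,6,7} D(U)={3,4,5,6,7} D(V)={5,6,7}: W {3,4,5,6,7}->{3,4}; U {3,4,5,6,7}->{3,4}; V {5,6,7}->{6,7} => REVISION
Constraint 2 (W < V) on D(W)={3,4} D(V)={6,7}: no change => not a revision
Constraint 3 (V != U) on D(V)={6,7} D(U)={3,4}: no change => not a revision
Constraint 4 (W < U) on D(W)={3,4} D(U)={3,4}: W {3,4}->{3}; U {3,4}->{4} => REVISION
Total revisions = 2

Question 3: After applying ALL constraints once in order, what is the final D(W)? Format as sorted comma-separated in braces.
Constraint 1 (W + U = V) on D(W)={3,4,5,6,7} D(U)={3,4,5,6,7} D(V)={5,6,7}: W {3,4,5,6,7}->{3,4}; U {3,4,5,6,7}->{3,4}; V {5,6,7}->{6,7}
Constraint 2 (W < V) on D(W)={3,4} D(V)={6,7}: no change
Constraint 3 (V != U) on D(V)={6,7} D(U)={3,4}: no change
Constraint 4 (W < U) on D(W)={3,4} D(U)={3,4}: W {3,4}->{3}; U {3,4}->{4}
So after all 4 constraints: D(W) = {3}

Answer: {3}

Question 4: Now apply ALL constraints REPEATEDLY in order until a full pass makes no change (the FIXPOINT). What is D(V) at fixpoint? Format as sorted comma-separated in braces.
pass 0 (initial): D(V)={5,6,7}
pass 1: U {3,4,5,6,7}->{4}; V {5,6,7}->{6,7}; W {3,4,5,6,7}->{3}
pass 2: V {6,7}->{7}
pass 3: no change
Fixpoint after 3 passes: D(V) = {7}

Answer: {7}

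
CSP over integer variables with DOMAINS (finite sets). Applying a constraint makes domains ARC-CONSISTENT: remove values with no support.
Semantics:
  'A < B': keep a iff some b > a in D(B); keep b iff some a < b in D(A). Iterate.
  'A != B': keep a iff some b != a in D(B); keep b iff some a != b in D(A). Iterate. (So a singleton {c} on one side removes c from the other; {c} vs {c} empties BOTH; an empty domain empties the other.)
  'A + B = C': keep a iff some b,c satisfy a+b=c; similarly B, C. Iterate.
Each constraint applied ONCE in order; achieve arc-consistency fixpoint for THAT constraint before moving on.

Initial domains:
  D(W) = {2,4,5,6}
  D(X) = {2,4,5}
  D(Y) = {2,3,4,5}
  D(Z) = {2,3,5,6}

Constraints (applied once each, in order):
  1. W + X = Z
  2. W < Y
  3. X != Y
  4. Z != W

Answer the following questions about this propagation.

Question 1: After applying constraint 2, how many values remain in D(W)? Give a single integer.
Constraint 1 (W + X = Z) on D(W)={2,4,5,6} D(X)={2,4,5} D(Z)={2,3,5,6}: W {2,4,5,6}->{2,4}; X {2,4,5}->{2,4}; Z {2,3,5,6}->{6}
Constraint 2 (W < Y) on D(W)={2,4} D(Y)={2,3,4,5}: Y {2,3,4,5}->{3,4,5}
So after constraint 2: D(W)={2,4}, size = 2

Answer: 2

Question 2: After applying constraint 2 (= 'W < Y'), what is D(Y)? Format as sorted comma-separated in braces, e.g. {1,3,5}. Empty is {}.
Answer: {3,4,5}

Derivation:
Constraint 1 (W + X = Z) on D(W)={2,4,5,6} D(X)={2,4,5} D(Z)={2,3,5,6}: W {2,4,5,6}->{2,4}; X {2,4,5}->{2,4}; Z {2,3,5,6}->{6}
Constraint 2 (W < Y) on D(W)={2,4} D(Y)={2,3,4,5}: Y {2,3,4,5}->{3,4,5}
So after constraint 2: D(Y) = {3,4,5}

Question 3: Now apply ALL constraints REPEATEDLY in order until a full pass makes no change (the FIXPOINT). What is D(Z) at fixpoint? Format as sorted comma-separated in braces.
Answer: {6}

Derivation:
pass 0 (initial): D(Z)={2,3,5,6}
pass 1: W {2,4,5,6}->{2,4}; X {2,4,5}->{2,4}; Y {2,3,4,5}->{3,4,5}; Z {2,3,5,6}->{6}
pass 2: no change
Fixpoint after 2 passes: D(Z) = {6}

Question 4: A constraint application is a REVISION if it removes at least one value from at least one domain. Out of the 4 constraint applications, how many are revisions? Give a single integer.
Constraint 1 (W + X = Z) on D(W)={2,4,5,6} D(X)={2,4,5} D(Z)={2,3,5,6}: W {2,4,5,6}->{2,4}; X {2,4,5}->{2,4}; Z {2,3,5,6}->{6} => REVISION
Constraint 2 (W < Y) on D(W)={2,4} D(Y)={2,3,4,5}: Y {2,3,4,5}->{3,4,5} => REVISION
Constraint 3 (X != Y) on D(X)={2,4} D(Y)={3,4,5}: no change => not a revision
Constraint 4 (Z != W) on D(Z)={6} D(W)={2,4}: no change => not a revision
Total revisions = 2

Answer: 2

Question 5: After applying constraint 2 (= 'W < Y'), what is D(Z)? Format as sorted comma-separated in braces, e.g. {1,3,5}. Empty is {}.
Answer: {6}

Derivation:
Constraint 1 (W + X = Z) on D(W)={2,4,5,6} D(X)={2,4,5} D(Z)={2,3,5,6}: W {2,4,5,6}->{2,4}; X {2,4,5}->{2,4}; Z {2,3,5,6}->{6}
Constraint 2 (W < Y) on D(W)={2,4} D(Y)={2,3,4,5}: Y {2,3,4,5}->{3,4,5}
So after constraint 2: D(Z) = {6}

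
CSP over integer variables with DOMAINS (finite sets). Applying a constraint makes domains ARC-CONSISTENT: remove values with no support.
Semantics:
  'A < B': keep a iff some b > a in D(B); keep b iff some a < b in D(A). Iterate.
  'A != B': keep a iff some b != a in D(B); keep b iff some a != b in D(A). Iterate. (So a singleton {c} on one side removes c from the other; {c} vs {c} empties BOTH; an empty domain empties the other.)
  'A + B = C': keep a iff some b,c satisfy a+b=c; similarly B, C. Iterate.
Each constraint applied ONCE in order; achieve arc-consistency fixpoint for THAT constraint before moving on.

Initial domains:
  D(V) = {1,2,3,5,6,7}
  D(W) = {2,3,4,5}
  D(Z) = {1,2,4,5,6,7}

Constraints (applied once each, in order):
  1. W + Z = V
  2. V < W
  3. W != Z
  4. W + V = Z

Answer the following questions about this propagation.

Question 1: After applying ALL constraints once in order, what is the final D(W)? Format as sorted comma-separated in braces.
Constraint 1 (W + Z = V) on D(W)={2,3,4,5} D(Z)={1,2,4,5,6,7} D(V)={1,2,3,5,6,7}: Z {1,2,4,5,6,7}->{1,2,4,5}; V {1,2,3,5,6,7}->{3,5,6,7}
Constraint 2 (V < W) on D(V)={3,5,6,7} D(W)={2,3,4,5}: V {3,5,6,7}->{3}; W {2,3,4,5}->{4,5}
Constraint 3 (W != Z) on D(W)={4,5} D(Z)={1,2,4,5}: no change
Constraint 4 (W + V = Z) on D(W)={4,5} D(V)={3} D(Z)={1,2,4,5}: W {4,5}->{}; V {3}->{}; Z {1,2,4,5}->{}
So after all 4 constraints: D(W) = {}

Answer: {}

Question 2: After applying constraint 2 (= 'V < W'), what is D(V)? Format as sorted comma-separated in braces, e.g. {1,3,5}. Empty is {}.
Answer: {3}

Derivation:
Constraint 1 (W + Z = V) on D(W)={2,3,4,5} D(Z)={1,2,4,5,6,7} D(V)={1,2,3,5,6,7}: Z {1,2,4,5,6,7}->{1,2,4,5}; V {1,2,3,5,6,7}->{3,5,6,7}
Constraint 2 (V < W) on D(V)={3,5,6,7} D(W)={2,3,4,5}: V {3,5,6,7}->{3}; W {2,3,4,5}->{4,5}
So after constraint 2: D(V) = {3}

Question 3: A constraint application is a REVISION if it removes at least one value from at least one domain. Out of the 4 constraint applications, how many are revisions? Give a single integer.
Answer: 3

Derivation:
Constraint 1 (W + Z = V) on D(W)={2,3,4,5} D(Z)={1,2,4,5,6,7} D(V)={1,2,3,5,6,7}: Z {1,2,4,5,6,7}->{1,2,4,5}; V {1,2,3,5,6,7}->{3,5,6,7} => REVISION
Constraint 2 (V < W) on D(V)={3,5,6,7} D(W)={2,3,4,5}: V {3,5,6,7}->{3}; W {2,3,4,5}->{4,5} => REVISION
Constraint 3 (W != Z) on D(W)={4,5} D(Z)={1,2,4,5}: no change => not a revision
Constraint 4 (W + V = Z) on D(W)={4,5} D(V)={3} D(Z)={1,2,4,5}: W {4,5}->{}; V {3}->{}; Z {1,2,4,5}->{} => REVISION
Total revisions = 3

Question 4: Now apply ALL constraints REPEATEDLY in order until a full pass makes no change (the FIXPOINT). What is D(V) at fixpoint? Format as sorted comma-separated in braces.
pass 0 (initial): D(V)={1,2,3,5,6,7}
pass 1: V {1,2,3,5,6,7}->{}; W {2,3,4,5}->{}; Z {1,2,4,5,6,7}->{}
pass 2: no change
Fixpoint after 2 passes: D(V) = {}

Answer: {}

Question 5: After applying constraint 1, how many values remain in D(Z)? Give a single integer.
Constraint 1 (W + Z = V) on D(W)={2,3,4,5} D(Z)={1,2,4,5,6,7} D(V)={1,2,3,5,6,7}: Z {1,2,4,5,6,7}->{1,2,4,5}; V {1,2,3,5,6,7}->{3,5,6,7}
So after constraint 1: D(Z)={1,2,4,5}, size = 4

Answer: 4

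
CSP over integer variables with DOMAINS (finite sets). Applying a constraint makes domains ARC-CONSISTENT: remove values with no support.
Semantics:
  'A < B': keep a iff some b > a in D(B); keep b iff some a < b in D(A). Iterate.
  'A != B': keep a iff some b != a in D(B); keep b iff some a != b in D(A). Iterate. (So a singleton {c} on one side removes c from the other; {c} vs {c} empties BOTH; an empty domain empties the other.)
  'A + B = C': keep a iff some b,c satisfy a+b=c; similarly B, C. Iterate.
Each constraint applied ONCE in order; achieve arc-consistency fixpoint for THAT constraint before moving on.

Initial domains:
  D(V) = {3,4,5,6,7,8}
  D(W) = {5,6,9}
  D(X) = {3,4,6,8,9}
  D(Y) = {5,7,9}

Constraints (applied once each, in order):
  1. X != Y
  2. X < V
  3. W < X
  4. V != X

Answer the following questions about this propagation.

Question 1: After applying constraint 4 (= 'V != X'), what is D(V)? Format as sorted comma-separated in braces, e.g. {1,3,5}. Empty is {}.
Answer: {4,5,7,8}

Derivation:
Constraint 1 (X != Y) on D(X)={3,4,6,8,9} D(Y)={5,7,9}: no change
Constraint 2 (X < V) on D(X)={3,4,6,8,9} D(V)={3,4,5,6,7,8}: X {3,4,6,8,9}->{3,4,6}; V {3,4,5,6,7,8}->{4,5,6,7,8}
Constraint 3 (W < X) on D(W)={5,6,9} D(X)={3,4,6}: W {5,6,9}->{5}; X {3,4,6}->{6}
Constraint 4 (V != X) on D(V)={4,5,6,7,8} D(X)={6}: V {4,5,6,7,8}->{4,5,7,8}
So after constraint 4: D(V) = {4,5,7,8}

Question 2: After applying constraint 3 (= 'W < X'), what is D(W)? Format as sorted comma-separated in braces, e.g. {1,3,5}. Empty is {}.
Constraint 1 (X != Y) on D(X)={3,4,6,8,9} D(Y)={5,7,9}: no change
Constraint 2 (X < V) on D(X)={3,4,6,8,9} D(V)={3,4,5,6,7,8}: X {3,4,6,8,9}->{3,4,6}; V {3,4,5,6,7,8}->{4,5,6,7,8}
Constraint 3 (W < X) on D(W)={5,6,9} D(X)={3,4,6}: W {5,6,9}->{5}; X {3,4,6}->{6}
So after constraint 3: D(W) = {5}

Answer: {5}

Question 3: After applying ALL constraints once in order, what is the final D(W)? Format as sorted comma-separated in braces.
Constraint 1 (X != Y) on D(X)={3,4,6,8,9} D(Y)={5,7,9}: no change
Constraint 2 (X < V) on D(X)={3,4,6,8,9} D(V)={3,4,5,6,7,8}: X {3,4,6,8,9}->{3,4,6}; V {3,4,5,6,7,8}->{4,5,6,7,8}
Constraint 3 (W < X) on D(W)={5,6,9} D(X)={3,4,6}: W {5,6,9}->{5}; X {3,4,6}->{6}
Constraint 4 (V != X) on D(V)={4,5,6,7,8} D(X)={6}: V {4,5,6,7,8}->{4,5,7,8}
So after all 4 constraints: D(W) = {5}

Answer: {5}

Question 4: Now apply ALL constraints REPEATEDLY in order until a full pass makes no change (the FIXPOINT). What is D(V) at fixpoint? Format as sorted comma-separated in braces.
Answer: {7,8}

Derivation:
pass 0 (initial): D(V)={3,4,5,6,7,8}
pass 1: V {3,4,5,6,7,8}->{4,5,7,8}; W {5,6,9}->{5}; X {3,4,6,8,9}->{6}
pass 2: V {4,5,7,8}->{7,8}
pass 3: no change
Fixpoint after 3 passes: D(V) = {7,8}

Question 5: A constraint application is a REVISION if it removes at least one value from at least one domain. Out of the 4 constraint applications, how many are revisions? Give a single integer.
Answer: 3

Derivation:
Constraint 1 (X != Y) on D(X)={3,4,6,8,9} D(Y)={5,7,9}: no change => not a revision
Constraint 2 (X < V) on D(X)={3,4,6,8,9} D(V)={3,4,5,6,7,8}: X {3,4,6,8,9}->{3,4,6}; V {3,4,5,6,7,8}->{4,5,6,7,8} => REVISION
Constraint 3 (W < X) on D(W)={5,6,9} D(X)={3,4,6}: W {5,6,9}->{5}; X {3,4,6}->{6} => REVISION
Constraint 4 (V != X) on D(V)={4,5,6,7,8} D(X)={6}: V {4,5,6,7,8}->{4,5,7,8} => REVISION
Total revisions = 3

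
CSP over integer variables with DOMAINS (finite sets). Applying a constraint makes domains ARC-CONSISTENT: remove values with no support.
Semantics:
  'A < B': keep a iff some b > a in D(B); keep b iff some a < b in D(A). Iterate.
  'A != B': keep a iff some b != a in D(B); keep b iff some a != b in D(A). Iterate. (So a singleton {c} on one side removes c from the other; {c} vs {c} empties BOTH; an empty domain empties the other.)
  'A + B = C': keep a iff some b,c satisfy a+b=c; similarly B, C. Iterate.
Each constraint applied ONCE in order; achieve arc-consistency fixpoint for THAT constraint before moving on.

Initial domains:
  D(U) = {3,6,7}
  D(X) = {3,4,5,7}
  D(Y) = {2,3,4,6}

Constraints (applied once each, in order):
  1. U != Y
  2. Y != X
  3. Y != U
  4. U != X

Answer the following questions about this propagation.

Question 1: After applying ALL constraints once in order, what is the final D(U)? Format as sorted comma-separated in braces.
Answer: {3,6,7}

Derivation:
Constraint 1 (U != Y) on D(U)={3,6,7} D(Y)={2,3,4,6}: no change
Constraint 2 (Y != X) on D(Y)={2,3,4,6} D(X)={3,4,5,7}: no change
Constraint 3 (Y != U) on D(Y)={2,3,4,6} D(U)={3,6,7}: no change
Constraint 4 (U != X) on D(U)={3,6,7} D(X)={3,4,5,7}: no change
So after all 4 constraints: D(U) = {3,6,7}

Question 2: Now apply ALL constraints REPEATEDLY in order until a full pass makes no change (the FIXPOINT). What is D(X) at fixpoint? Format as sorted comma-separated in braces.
Answer: {3,4,5,7}

Derivation:
pass 0 (initial): D(X)={3,4,5,7}
pass 1: no change
Fixpoint after 1 passes: D(X) = {3,4,5,7}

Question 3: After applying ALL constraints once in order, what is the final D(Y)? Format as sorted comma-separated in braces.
Answer: {2,3,4,6}

Derivation:
Constraint 1 (U != Y) on D(U)={3,6,7} D(Y)={2,3,4,6}: no change
Constraint 2 (Y != X) on D(Y)={2,3,4,6} D(X)={3,4,5,7}: no change
Constraint 3 (Y != U) on D(Y)={2,3,4,6} D(U)={3,6,7}: no change
Constraint 4 (U != X) on D(U)={3,6,7} D(X)={3,4,5,7}: no change
So after all 4 constraints: D(Y) = {2,3,4,6}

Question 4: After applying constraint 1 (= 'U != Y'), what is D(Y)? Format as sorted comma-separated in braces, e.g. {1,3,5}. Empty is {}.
Constraint 1 (U != Y) on D(U)={3,6,7} D(Y)={2,3,4,6}: no change
So after constraint 1: D(Y) = {2,3,4,6}

Answer: {2,3,4,6}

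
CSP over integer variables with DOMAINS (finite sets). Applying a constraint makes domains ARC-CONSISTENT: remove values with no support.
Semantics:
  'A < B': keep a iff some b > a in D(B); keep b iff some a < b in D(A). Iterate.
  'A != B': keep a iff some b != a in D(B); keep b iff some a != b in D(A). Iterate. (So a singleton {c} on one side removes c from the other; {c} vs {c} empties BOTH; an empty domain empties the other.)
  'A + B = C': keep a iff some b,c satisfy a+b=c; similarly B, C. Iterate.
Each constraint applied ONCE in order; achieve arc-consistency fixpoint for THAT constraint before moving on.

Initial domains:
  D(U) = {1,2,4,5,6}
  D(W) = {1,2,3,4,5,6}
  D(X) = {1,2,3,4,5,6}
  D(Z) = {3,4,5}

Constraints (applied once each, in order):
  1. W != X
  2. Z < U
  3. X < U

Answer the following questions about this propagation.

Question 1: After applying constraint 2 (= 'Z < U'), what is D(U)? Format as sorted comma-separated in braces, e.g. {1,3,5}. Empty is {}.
Constraint 1 (W != X) on D(W)={1,2,3,4,5,6} D(X)={1,2,3,4,5,6}: no change
Constraint 2 (Z < U) on D(Z)={3,4,5} D(U)={1,2,4,5,6}: U {1,2,4,5,6}->{4,5,6}
So after constraint 2: D(U) = {4,5,6}

Answer: {4,5,6}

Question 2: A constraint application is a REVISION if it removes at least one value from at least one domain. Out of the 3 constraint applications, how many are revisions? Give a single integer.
Constraint 1 (W != X) on D(W)={1,2,3,4,5,6} D(X)={1,2,3,4,5,6}: no change => not a revision
Constraint 2 (Z < U) on D(Z)={3,4,5} D(U)={1,2,4,5,6}: U {1,2,4,5,6}->{4,5,6} => REVISION
Constraint 3 (X < U) on D(X)={1,2,3,4,5,6} D(U)={4,5,6}: X {1,2,3,4,5,6}->{1,2,3,4,5} => REVISION
Total revisions = 2

Answer: 2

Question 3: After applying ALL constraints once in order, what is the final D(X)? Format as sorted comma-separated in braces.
Constraint 1 (W != X) on D(W)={1,2,3,4,5,6} D(X)={1,2,3,4,5,6}: no change
Constraint 2 (Z < U) on D(Z)={3,4,5} D(U)={1,2,4,5,6}: U {1,2,4,5,6}->{4,5,6}
Constraint 3 (X < U) on D(X)={1,2,3,4,5,6} D(U)={4,5,6}: X {1,2,3,4,5,6}->{1,2,3,4,5}
So after all 3 constraints: D(X) = {1,2,3,4,5}

Answer: {1,2,3,4,5}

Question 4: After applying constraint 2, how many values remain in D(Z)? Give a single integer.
Answer: 3

Derivation:
Constraint 1 (W != X) on D(W)={1,2,3,4,5,6} D(X)={1,2,3,4,5,6}: no change
Constraint 2 (Z < U) on D(Z)={3,4,5} D(U)={1,2,4,5,6}: U {1,2,4,5,6}->{4,5,6}
So after constraint 2: D(Z)={3,4,5}, size = 3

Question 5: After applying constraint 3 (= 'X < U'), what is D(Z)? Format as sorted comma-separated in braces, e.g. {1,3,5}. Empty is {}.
Answer: {3,4,5}

Derivation:
Constraint 1 (W != X) on D(W)={1,2,3,4,5,6} D(X)={1,2,3,4,5,6}: no change
Constraint 2 (Z < U) on D(Z)={3,4,5} D(U)={1,2,4,5,6}: U {1,2,4,5,6}->{4,5,6}
Constraint 3 (X < U) on D(X)={1,2,3,4,5,6} D(U)={4,5,6}: X {1,2,3,4,5,6}->{1,2,3,4,5}
So after constraint 3: D(Z) = {3,4,5}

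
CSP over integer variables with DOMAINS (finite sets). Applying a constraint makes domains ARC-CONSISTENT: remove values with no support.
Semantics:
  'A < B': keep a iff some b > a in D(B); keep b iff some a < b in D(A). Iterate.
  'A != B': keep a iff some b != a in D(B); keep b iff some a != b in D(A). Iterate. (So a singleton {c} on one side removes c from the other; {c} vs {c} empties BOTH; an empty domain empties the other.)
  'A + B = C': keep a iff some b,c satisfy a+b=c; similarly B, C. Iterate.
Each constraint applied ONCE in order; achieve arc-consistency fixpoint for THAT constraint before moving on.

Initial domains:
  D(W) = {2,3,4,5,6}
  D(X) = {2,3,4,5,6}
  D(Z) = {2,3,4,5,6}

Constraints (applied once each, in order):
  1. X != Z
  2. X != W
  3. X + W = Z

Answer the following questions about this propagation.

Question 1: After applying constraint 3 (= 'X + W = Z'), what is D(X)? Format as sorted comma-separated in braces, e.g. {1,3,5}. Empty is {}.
Answer: {2,3,4}

Derivation:
Constraint 1 (X != Z) on D(X)={2,3,4,5,6} D(Z)={2,3,4,5,6}: no change
Constraint 2 (X != W) on D(X)={2,3,4,5,6} D(W)={2,3,4,5,6}: no change
Constraint 3 (X + W = Z) on D(X)={2,3,4,5,6} D(W)={2,3,4,5,6} D(Z)={2,3,4,5,6}: X {2,3,4,5,6}->{2,3,4}; W {2,3,4,5,6}->{2,3,4}; Z {2,3,4,5,6}->{4,5,6}
So after constraint 3: D(X) = {2,3,4}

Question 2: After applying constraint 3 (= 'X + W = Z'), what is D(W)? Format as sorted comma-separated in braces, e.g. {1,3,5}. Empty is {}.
Answer: {2,3,4}

Derivation:
Constraint 1 (X != Z) on D(X)={2,3,4,5,6} D(Z)={2,3,4,5,6}: no change
Constraint 2 (X != W) on D(X)={2,3,4,5,6} D(W)={2,3,4,5,6}: no change
Constraint 3 (X + W = Z) on D(X)={2,3,4,5,6} D(W)={2,3,4,5,6} D(Z)={2,3,4,5,6}: X {2,3,4,5,6}->{2,3,4}; W {2,3,4,5,6}->{2,3,4}; Z {2,3,4,5,6}->{4,5,6}
So after constraint 3: D(W) = {2,3,4}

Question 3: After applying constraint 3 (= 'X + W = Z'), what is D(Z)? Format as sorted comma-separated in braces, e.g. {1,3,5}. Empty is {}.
Answer: {4,5,6}

Derivation:
Constraint 1 (X != Z) on D(X)={2,3,4,5,6} D(Z)={2,3,4,5,6}: no change
Constraint 2 (X != W) on D(X)={2,3,4,5,6} D(W)={2,3,4,5,6}: no change
Constraint 3 (X + W = Z) on D(X)={2,3,4,5,6} D(W)={2,3,4,5,6} D(Z)={2,3,4,5,6}: X {2,3,4,5,6}->{2,3,4}; W {2,3,4,5,6}->{2,3,4}; Z {2,3,4,5,6}->{4,5,6}
So after constraint 3: D(Z) = {4,5,6}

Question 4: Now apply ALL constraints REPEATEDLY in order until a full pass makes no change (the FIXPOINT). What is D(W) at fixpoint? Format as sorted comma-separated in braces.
pass 0 (initial): D(W)={2,3,4,5,6}
pass 1: W {2,3,4,5,6}->{2,3,4}; X {2,3,4,5,6}->{2,3,4}; Z {2,3,4,5,6}->{4,5,6}
pass 2: no change
Fixpoint after 2 passes: D(W) = {2,3,4}

Answer: {2,3,4}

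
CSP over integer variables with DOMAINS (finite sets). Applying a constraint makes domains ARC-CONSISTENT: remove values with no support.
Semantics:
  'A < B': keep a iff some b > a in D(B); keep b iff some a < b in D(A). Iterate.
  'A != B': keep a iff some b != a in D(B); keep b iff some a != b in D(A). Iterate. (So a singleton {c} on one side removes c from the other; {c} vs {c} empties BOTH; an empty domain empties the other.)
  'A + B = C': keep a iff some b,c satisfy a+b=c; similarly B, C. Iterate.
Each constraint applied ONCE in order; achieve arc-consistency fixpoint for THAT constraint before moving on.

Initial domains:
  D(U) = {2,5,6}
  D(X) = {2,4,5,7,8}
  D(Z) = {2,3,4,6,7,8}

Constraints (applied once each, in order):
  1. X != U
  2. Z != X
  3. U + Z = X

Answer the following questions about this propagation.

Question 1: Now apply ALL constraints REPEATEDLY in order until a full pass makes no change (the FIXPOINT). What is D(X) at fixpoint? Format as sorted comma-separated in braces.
pass 0 (initial): D(X)={2,4,5,7,8}
pass 1: X {2,4,5,7,8}->{4,5,7,8}; Z {2,3,4,6,7,8}->{2,3,6}
pass 2: no change
Fixpoint after 2 passes: D(X) = {4,5,7,8}

Answer: {4,5,7,8}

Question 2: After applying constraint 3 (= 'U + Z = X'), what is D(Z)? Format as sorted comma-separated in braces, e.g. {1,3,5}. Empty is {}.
Constraint 1 (X != U) on D(X)={2,4,5,7,8} D(U)={2,5,6}: no change
Constraint 2 (Z != X) on D(Z)={2,3,4,6,7,8} D(X)={2,4,5,7,8}: no change
Constraint 3 (U + Z = X) on D(U)={2,5,6} D(Z)={2,3,4,6,7,8} D(X)={2,4,5,7,8}: Z {2,3,4,6,7,8}->{2,3,6}; X {2,4,5,7,8}->{4,5,7,8}
So after constraint 3: D(Z) = {2,3,6}

Answer: {2,3,6}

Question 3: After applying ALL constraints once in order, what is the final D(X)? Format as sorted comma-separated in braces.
Constraint 1 (X != U) on D(X)={2,4,5,7,8} D(U)={2,5,6}: no change
Constraint 2 (Z != X) on D(Z)={2,3,4,6,7,8} D(X)={2,4,5,7,8}: no change
Constraint 3 (U + Z = X) on D(U)={2,5,6} D(Z)={2,3,4,6,7,8} D(X)={2,4,5,7,8}: Z {2,3,4,6,7,8}->{2,3,6}; X {2,4,5,7,8}->{4,5,7,8}
So after all 3 constraints: D(X) = {4,5,7,8}

Answer: {4,5,7,8}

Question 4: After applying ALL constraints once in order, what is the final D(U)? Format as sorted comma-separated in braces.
Answer: {2,5,6}

Derivation:
Constraint 1 (X != U) on D(X)={2,4,5,7,8} D(U)={2,5,6}: no change
Constraint 2 (Z != X) on D(Z)={2,3,4,6,7,8} D(X)={2,4,5,7,8}: no change
Constraint 3 (U + Z = X) on D(U)={2,5,6} D(Z)={2,3,4,6,7,8} D(X)={2,4,5,7,8}: Z {2,3,4,6,7,8}->{2,3,6}; X {2,4,5,7,8}->{4,5,7,8}
So after all 3 constraints: D(U) = {2,5,6}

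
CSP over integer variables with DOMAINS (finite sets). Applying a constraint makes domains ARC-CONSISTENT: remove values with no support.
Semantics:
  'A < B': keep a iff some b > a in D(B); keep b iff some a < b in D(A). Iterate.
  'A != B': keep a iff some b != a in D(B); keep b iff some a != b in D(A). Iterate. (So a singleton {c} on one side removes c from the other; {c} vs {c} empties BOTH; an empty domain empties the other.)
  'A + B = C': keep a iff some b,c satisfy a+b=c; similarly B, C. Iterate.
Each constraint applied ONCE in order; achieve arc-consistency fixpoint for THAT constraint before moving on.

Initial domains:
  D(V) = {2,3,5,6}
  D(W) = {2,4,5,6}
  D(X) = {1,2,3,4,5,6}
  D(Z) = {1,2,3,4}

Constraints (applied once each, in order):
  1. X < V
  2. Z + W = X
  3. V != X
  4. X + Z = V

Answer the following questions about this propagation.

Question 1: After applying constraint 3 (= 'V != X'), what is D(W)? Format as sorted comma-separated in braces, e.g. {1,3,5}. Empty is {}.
Constraint 1 (X < V) on D(X)={1,2,3,4,5,6} D(V)={2,3,5,6}: X {1,2,3,4,5,6}->{1,2,3,4,5}
Constraint 2 (Z + W = X) on D(Z)={1,2,3,4} D(W)={2,4,5,6} D(X)={1,2,3,4,5}: Z {1,2,3,4}->{1,2,3}; W {2,4,5,6}->{2,4}; X {1,2,3,4,5}->{3,4,5}
Constraint 3 (V != X) on D(V)={2,3,5,6} D(X)={3,4,5}: no change
So after constraint 3: D(W) = {2,4}

Answer: {2,4}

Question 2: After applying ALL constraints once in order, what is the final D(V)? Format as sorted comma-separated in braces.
Constraint 1 (X < V) on D(X)={1,2,3,4,5,6} D(V)={2,3,5,6}: X {1,2,3,4,5,6}->{1,2,3,4,5}
Constraint 2 (Z + W = X) on D(Z)={1,2,3,4} D(W)={2,4,5,6} D(X)={1,2,3,4,5}: Z {1,2,3,4}->{1,2,3}; W {2,4,5,6}->{2,4}; X {1,2,3,4,5}->{3,4,5}
Constraint 3 (V != X) on D(V)={2,3,5,6} D(X)={3,4,5}: no change
Constraint 4 (X + Z = V) on D(X)={3,4,5} D(Z)={1,2,3} D(V)={2,3,5,6}: V {2,3,5,6}->{5,6}
So after all 4 constraints: D(V) = {5,6}

Answer: {5,6}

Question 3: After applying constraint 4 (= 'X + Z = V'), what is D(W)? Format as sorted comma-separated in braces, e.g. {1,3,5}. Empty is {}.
Answer: {2,4}

Derivation:
Constraint 1 (X < V) on D(X)={1,2,3,4,5,6} D(V)={2,3,5,6}: X {1,2,3,4,5,6}->{1,2,3,4,5}
Constraint 2 (Z + W = X) on D(Z)={1,2,3,4} D(W)={2,4,5,6} D(X)={1,2,3,4,5}: Z {1,2,3,4}->{1,2,3}; W {2,4,5,6}->{2,4}; X {1,2,3,4,5}->{3,4,5}
Constraint 3 (V != X) on D(V)={2,3,5,6} D(X)={3,4,5}: no change
Constraint 4 (X + Z = V) on D(X)={3,4,5} D(Z)={1,2,3} D(V)={2,3,5,6}: V {2,3,5,6}->{5,6}
So after constraint 4: D(W) = {2,4}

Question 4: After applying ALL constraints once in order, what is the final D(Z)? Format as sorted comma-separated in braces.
Constraint 1 (X < V) on D(X)={1,2,3,4,5,6} D(V)={2,3,5,6}: X {1,2,3,4,5,6}->{1,2,3,4,5}
Constraint 2 (Z + W = X) on D(Z)={1,2,3,4} D(W)={2,4,5,6} D(X)={1,2,3,4,5}: Z {1,2,3,4}->{1,2,3}; W {2,4,5,6}->{2,4}; X {1,2,3,4,5}->{3,4,5}
Constraint 3 (V != X) on D(V)={2,3,5,6} D(X)={3,4,5}: no change
Constraint 4 (X + Z = V) on D(X)={3,4,5} D(Z)={1,2,3} D(V)={2,3,5,6}: V {2,3,5,6}->{5,6}
So after all 4 constraints: D(Z) = {1,2,3}

Answer: {1,2,3}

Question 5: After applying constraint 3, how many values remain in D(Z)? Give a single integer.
Constraint 1 (X < V) on D(X)={1,2,3,4,5,6} D(V)={2,3,5,6}: X {1,2,3,4,5,6}->{1,2,3,4,5}
Constraint 2 (Z + W = X) on D(Z)={1,2,3,4} D(W)={2,4,5,6} D(X)={1,2,3,4,5}: Z {1,2,3,4}->{1,2,3}; W {2,4,5,6}->{2,4}; X {1,2,3,4,5}->{3,4,5}
Constraint 3 (V != X) on D(V)={2,3,5,6} D(X)={3,4,5}: no change
So after constraint 3: D(Z)={1,2,3}, size = 3

Answer: 3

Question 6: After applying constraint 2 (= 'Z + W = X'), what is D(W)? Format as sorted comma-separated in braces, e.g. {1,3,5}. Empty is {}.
Constraint 1 (X < V) on D(X)={1,2,3,4,5,6} D(V)={2,3,5,6}: X {1,2,3,4,5,6}->{1,2,3,4,5}
Constraint 2 (Z + W = X) on D(Z)={1,2,3,4} D(W)={2,4,5,6} D(X)={1,2,3,4,5}: Z {1,2,3,4}->{1,2,3}; W {2,4,5,6}->{2,4}; X {1,2,3,4,5}->{3,4,5}
So after constraint 2: D(W) = {2,4}

Answer: {2,4}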